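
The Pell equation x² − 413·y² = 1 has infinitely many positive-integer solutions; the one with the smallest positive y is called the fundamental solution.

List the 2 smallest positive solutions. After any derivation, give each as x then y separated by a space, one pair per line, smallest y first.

[20; 3,9,1,4,1,9,3,40] for √413; ℓ=8 ⇒ convergent index 7
i=0: a=20 ⇒ p=20, q=1
i=1: a=3 ⇒ p=61, q=3
…
i=3: a=1 ⇒ p=630, q=31
…
i=5: a=1 ⇒ p=3719, q=183
i=6: a=9 ⇒ p=36560, q=1799
i=7: a=3 ⇒ p=113399, q=5580
fundamental: x₁=113399, y₁=5580  (since 12859333201 − 413·31136400 = 1)
(113399+5580√413)^2 = 25718666401 + 1265532840√413

113399 5580
25718666401 1265532840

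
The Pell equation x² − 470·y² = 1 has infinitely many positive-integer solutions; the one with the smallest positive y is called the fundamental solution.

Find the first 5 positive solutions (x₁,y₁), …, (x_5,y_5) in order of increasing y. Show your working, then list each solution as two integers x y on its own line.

1691 78
5718961 263796
19341524411 892157994
65413029839041 3017278071912
221226847574112251 10204433547048390

√470 → a₀=21, period (1,2,8,2,1,42); ℓ=6 even so k=5
a_0=21:  p_0=21·1+0=21,  q_0=21·0+1=1
…
a_2=2:  p_2=2·22+21=65,  q_2=2·1+1=3
…
a_4=2:  p_4=2·542+65=1149,  q_4=2·25+3=53
a_5=1:  p_5=1·1149+542=1691,  q_5=1·53+25=78
→ (1691, 78).  Check: 1691²=2859481, 470·78²=2859480, difference 1.
n=2: (1691,78)∘(1691,78) = (1691·1691+470·78·78, 1691·78+78·1691) = (5718961,263796)
n=3: (5718961,263796)∘(1691,78) = (1691·5718961+470·78·263796, 1691·263796+78·5718961) = (19341524411,892157994)
n=4: (19341524411,892157994)∘(1691,78) = (1691·19341524411+470·78·892157994, 1691·892157994+78·19341524411) = (65413029839041,3017278071912)
n=5: (65413029839041,3017278071912)∘(1691,78) = (1691·65413029839041+470·78·3017278071912, 1691·3017278071912+78·65413029839041) = (221226847574112251,10204433547048390)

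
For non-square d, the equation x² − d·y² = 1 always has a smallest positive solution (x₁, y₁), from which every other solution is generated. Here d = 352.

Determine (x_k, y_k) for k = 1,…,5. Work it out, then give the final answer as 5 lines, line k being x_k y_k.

77617 4137
12048797377 642203058
1870383011943601 99691749501435
290347036464004160257 15475549041463557732
45071731856582838801391537 2402331379802862171467853

[18; 1,3,5,9,5,3,1,36] for √352; ℓ=8 ⇒ convergent index 7
step 0: (18, 1)  from 18·(1,0) + (0,1)
step 1: (19, 1)  from 1·(18,1) + (1,0)
…
step 5: (18499, 986)  from 5·(3621,193) + (394,21)
step 6: (59118, 3151)  from 3·(18499,986) + (3621,193)
step 7: (77617, 4137)  from 1·(59118,3151) + (18499,986)
→ (77617, 4137).  Check: 77617²=6024398689, 352·4137²=6024398688, difference 1.
k=2:  x_2 = 77617·77617+352·4137·4137 = 12048797377,  y_2 = 77617·4137+4137·77617 = 642203058
k=3:  x_3 = 77617·12048797377+352·4137·642203058 = 1870383011943601,  y_3 = 77617·642203058+4137·12048797377 = 99691749501435
k=4:  x_4 = 77617·1870383011943601+352·4137·99691749501435 = 290347036464004160257,  y_4 = 77617·99691749501435+4137·1870383011943601 = 15475549041463557732
k=5:  x_5 = 77617·290347036464004160257+352·4137·15475549041463557732 = 45071731856582838801391537,  y_5 = 77617·15475549041463557732+4137·290347036464004160257 = 2402331379802862171467853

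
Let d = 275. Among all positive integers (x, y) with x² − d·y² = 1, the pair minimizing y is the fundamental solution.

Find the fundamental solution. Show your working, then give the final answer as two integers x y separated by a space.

199 12

d=275: √d = [16; 1,1,2,1,1,32] (ℓ=6, even), read p_5/q_5
k=0  a_k=16  p_k/q_k = 16/1
…
k=4  a_k=1  p_k/q_k = 116/7
k=5  a_k=1  p_k/q_k = 199/12
(x₁, y₁) = (199, 12);  199² − 275·12² = 1 ✓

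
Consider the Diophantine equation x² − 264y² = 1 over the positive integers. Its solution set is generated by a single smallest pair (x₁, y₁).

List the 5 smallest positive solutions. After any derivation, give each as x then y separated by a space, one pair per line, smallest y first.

√264 → a₀=16, period (4,32); ℓ=2 even so k=1
k=0  a_k=16  p_k/q_k = 16/1
k=1  a_k=4  p_k/q_k = 65/4
(x₁, y₁) = (65, 4);  65² − 264·4² = 1 ✓
(65+4√264)^2 = 8449 + 520√264
(65+4√264)^3 = 1098305 + 67596√264
(65+4√264)^4 = 142771201 + 8786960√264
(65+4√264)^5 = 18559157825 + 1142237204√264

65 4
8449 520
1098305 67596
142771201 8786960
18559157825 1142237204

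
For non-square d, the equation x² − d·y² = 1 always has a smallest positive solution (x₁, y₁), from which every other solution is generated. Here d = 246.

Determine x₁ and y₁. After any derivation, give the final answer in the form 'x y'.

88805 5662

√246 = [15; 1,2,5,1,14,1,5,2,1,30, …], period ℓ=10 (even) → k=9
k=0  a_k=15  p_k/q_k = 15/1
…
k=2  a_k=2  p_k/q_k = 47/3
k=3  a_k=5  p_k/q_k = 251/16
k=4  a_k=1  p_k/q_k = 298/19
…
k=6  a_k=1  p_k/q_k = 4721/301
…
k=8  a_k=2  p_k/q_k = 60777/3875
k=9  a_k=1  p_k/q_k = 88805/5662
fundamental: x₁=88805, y₁=5662  (since 7886328025 − 246·32058244 = 1)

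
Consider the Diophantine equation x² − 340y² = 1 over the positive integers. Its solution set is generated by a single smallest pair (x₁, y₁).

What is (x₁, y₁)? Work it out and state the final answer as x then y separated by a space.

√340 = [18; 2,3,1,1,1,…,3,2,36, …], period ℓ=14 (even) → k=13
k=0  a_k=18  p_k/q_k = 18/1
k=1  a_k=2  p_k/q_k = 37/2
…
k=3  a_k=1  p_k/q_k = 166/9
…
k=7  a_k=8  p_k/q_k = 6509/353
k=8  a_k=1  p_k/q_k = 7265/394
…
k=10  a_k=1  p_k/q_k = 21039/1141
k=11  a_k=1  p_k/q_k = 34813/1888
k=12  a_k=3  p_k/q_k = 125478/6805
k=13  a_k=2  p_k/q_k = 285769/15498
(x₁, y₁) = (285769, 15498);  285769² − 340·15498² = 1 ✓

285769 15498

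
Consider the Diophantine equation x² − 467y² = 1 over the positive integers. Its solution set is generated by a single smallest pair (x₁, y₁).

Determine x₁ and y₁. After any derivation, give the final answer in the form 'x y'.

d=467: √d = [21; 1,1,1,1,3,…,1,1,42] (ℓ=14, even), read p_13/q_13
step 0: (21, 1)  from 21·(1,0) + (0,1)
…
step 2: (43, 2)  from 1·(22,1) + (21,1)
…
step 6: (1275, 59)  from 3·(389,18) + (108,5)
…
step 9: (275465, 12747)  from 3·(82767,3830) + (27164,1257)
…
step 12: (991929, 45901)  from 1·(633697,29324) + (358232,16577)
step 13: (1625626, 75225)  from 1·(991929,45901) + (633697,29324)
(x₁, y₁) = (1625626, 75225);  1625626² − 467·75225² = 1 ✓

1625626 75225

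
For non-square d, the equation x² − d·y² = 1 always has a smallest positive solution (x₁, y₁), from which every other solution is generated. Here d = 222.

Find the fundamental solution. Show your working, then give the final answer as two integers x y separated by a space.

149 10

√222 → a₀=14, period (1,8,1,28); ℓ=4 even so k=3
i=0: a=14 ⇒ p=14, q=1
…
i=2: a=8 ⇒ p=134, q=9
i=3: a=1 ⇒ p=149, q=10
→ (149, 10).  Check: 149²=22201, 222·10²=22200, difference 1.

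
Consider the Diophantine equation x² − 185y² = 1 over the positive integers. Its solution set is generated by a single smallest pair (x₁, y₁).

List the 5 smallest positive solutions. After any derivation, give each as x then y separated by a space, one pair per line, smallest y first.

9249 680
171088001 12578640
3164785833249 232679682040
58542208172352001 4304108745797280
1082913763607381481249 79617403347078403400

[13; 1,1,1,1,26] for √185; ℓ=5 ⇒ convergent index 9
step 0: (13, 1)  from 13·(1,0) + (0,1)
…
step 2: (27, 2)  from 1·(14,1) + (13,1)
step 3: (41, 3)  from 1·(27,2) + (14,1)
step 4: (68, 5)  from 1·(41,3) + (27,2)
…
step 6: (1877, 138)  from 1·(1809,133) + (68,5)
…
step 8: (5563, 409)  from 1·(3686,271) + (1877,138)
step 9: (9249, 680)  from 1·(5563,409) + (3686,271)
→ (9249, 680).  Check: 9249²=85544001, 185·680²=85544000, difference 1.
(9249+680√185)^2 = 171088001 + 12578640√185
(9249+680√185)^3 = 3164785833249 + 232679682040√185
(9249+680√185)^4 = 58542208172352001 + 4304108745797280√185
(9249+680√185)^5 = 1082913763607381481249 + 79617403347078403400√185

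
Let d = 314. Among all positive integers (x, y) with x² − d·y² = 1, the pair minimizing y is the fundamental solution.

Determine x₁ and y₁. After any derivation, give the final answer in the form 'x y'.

392499 22150

d=314: √d = [17; 1,2,1,1,2,1,34] (ℓ=7, odd), read p_13/q_13
i=0: a=17 ⇒ p=17, q=1
i=1: a=1 ⇒ p=18, q=1
i=2: a=2 ⇒ p=53, q=3
i=3: a=1 ⇒ p=71, q=4
i=4: a=1 ⇒ p=124, q=7
…
i=6: a=1 ⇒ p=443, q=25
i=7: a=34 ⇒ p=15381, q=868
…
i=9: a=2 ⇒ p=47029, q=2654
i=10: a=1 ⇒ p=62853, q=3547
i=11: a=1 ⇒ p=109882, q=6201
i=12: a=2 ⇒ p=282617, q=15949
i=13: a=1 ⇒ p=392499, q=22150
(x₁, y₁) = (392499, 22150);  392499² − 314·22150² = 1 ✓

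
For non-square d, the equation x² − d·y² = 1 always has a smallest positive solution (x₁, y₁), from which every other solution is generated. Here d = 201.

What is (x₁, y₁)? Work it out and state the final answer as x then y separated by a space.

[14; 5,1,1,1,2,…,1,5,28] for √201; ℓ=14 ⇒ convergent index 13
i=0: a=14 ⇒ p=14, q=1
…
i=2: a=1 ⇒ p=85, q=6
i=3: a=1 ⇒ p=156, q=11
…
i=5: a=2 ⇒ p=638, q=45
i=6: a=1 ⇒ p=879, q=62
…
i=12: a=1 ⇒ p=91402, q=6447
i=13: a=5 ⇒ p=515095, q=36332
(x₁, y₁) = (515095, 36332);  515095² − 201·36332² = 1 ✓

515095 36332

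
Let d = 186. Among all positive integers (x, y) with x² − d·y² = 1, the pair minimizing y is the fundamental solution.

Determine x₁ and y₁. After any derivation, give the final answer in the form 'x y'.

√186 = [13; 1,1,1,3,4,3,1,1,1,26, …], period ℓ=10 (even) → k=9
a_0=13:  p_0=13·1+0=13,  q_0=13·0+1=1
a_1=1:  p_1=1·13+1=14,  q_1=1·1+0=1
a_2=1:  p_2=1·14+13=27,  q_2=1·1+1=2
a_3=1:  p_3=1·27+14=41,  q_3=1·2+1=3
a_4=3:  p_4=3·41+27=150,  q_4=3·3+2=11
a_5=4:  p_5=4·150+41=641,  q_5=4·11+3=47
a_6=3:  p_6=3·641+150=2073,  q_6=3·47+11=152
a_7=1:  p_7=1·2073+641=2714,  q_7=1·152+47=199
a_8=1:  p_8=1·2714+2073=4787,  q_8=1·199+152=351
a_9=1:  p_9=1·4787+2714=7501,  q_9=1·351+199=550
(x₁, y₁) = (7501, 550);  7501² − 186·550² = 1 ✓

7501 550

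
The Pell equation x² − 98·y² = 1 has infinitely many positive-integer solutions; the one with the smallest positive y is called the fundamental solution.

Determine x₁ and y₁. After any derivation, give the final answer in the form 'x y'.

√98 = [9; 1,8,1,18, …], period ℓ=4 (even) → k=3
i=0: a=9 ⇒ p=9, q=1
i=1: a=1 ⇒ p=10, q=1
i=2: a=8 ⇒ p=89, q=9
i=3: a=1 ⇒ p=99, q=10
→ (99, 10).  Check: 99²=9801, 98·10²=9800, difference 1.

99 10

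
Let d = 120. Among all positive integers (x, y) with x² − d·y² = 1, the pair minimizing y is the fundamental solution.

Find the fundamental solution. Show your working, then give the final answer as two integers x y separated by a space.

11 1

√120 → a₀=10, period (1,20); ℓ=2 even so k=1
step 0: (10, 1)  from 10·(1,0) + (0,1)
step 1: (11, 1)  from 1·(10,1) + (1,0)
(x₁, y₁) = (11, 1);  11² − 120·1² = 1 ✓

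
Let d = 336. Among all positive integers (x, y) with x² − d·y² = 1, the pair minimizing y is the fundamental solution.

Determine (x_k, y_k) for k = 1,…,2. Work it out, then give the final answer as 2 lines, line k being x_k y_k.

55 3
6049 330

√336 = [18; 3,36, …], period ℓ=2 (even) → k=1
a_0=18:  p_0=18·1+0=18,  q_0=18·0+1=1
a_1=3:  p_1=3·18+1=55,  q_1=3·1+0=3
→ (55, 3).  Check: 55²=3025, 336·3²=3024, difference 1.
n=2: (55,3)∘(55,3) = (55·55+336·3·3, 55·3+3·55) = (6049,330)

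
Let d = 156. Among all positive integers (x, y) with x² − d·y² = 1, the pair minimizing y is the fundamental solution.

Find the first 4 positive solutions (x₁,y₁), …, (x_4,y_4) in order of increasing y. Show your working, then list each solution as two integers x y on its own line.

25 2
1249 100
62425 4998
3120001 249800

√156 → a₀=12, period (2,24); ℓ=2 even so k=1
a_0=12:  p_0=12·1+0=12,  q_0=12·0+1=1
a_1=2:  p_1=2·12+1=25,  q_1=2·1+0=2
→ (25, 2).  Check: 25²=625, 156·2²=624, difference 1.
(25+2√156)^2 = 1249 + 100√156
(25+2√156)^3 = 62425 + 4998√156
(25+2√156)^4 = 3120001 + 249800√156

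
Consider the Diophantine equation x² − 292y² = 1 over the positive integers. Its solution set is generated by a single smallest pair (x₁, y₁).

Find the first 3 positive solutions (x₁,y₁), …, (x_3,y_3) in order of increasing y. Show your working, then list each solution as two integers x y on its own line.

2281249 133500
10408194000001 609093483000
47487364308614281249 2778987798000400500

√292 = [17; 11,2,1,3,8,3,1,2,11,34, …], period ℓ=10 (even) → k=9
a_0=17:  p_0=17·1+0=17,  q_0=17·0+1=1
a_1=11:  p_1=11·17+1=188,  q_1=11·1+0=11
a_2=2:  p_2=2·188+17=393,  q_2=2·11+1=23
…
a_5=8:  p_5=8·2136+581=17669,  q_5=8·125+34=1034
a_6=3:  p_6=3·17669+2136=55143,  q_6=3·1034+125=3227
a_7=1:  p_7=1·55143+17669=72812,  q_7=1·3227+1034=4261
a_8=2:  p_8=2·72812+55143=200767,  q_8=2·4261+3227=11749
a_9=11:  p_9=11·200767+72812=2281249,  q_9=11·11749+4261=133500
→ (2281249, 133500).  Check: 2281249²=5204097000001, 292·133500²=5204097000000, difference 1.
k=2:  x_2 = 2281249·2281249+292·133500·133500 = 10408194000001,  y_2 = 2281249·133500+133500·2281249 = 609093483000
k=3:  x_3 = 2281249·10408194000001+292·133500·609093483000 = 47487364308614281249,  y_3 = 2281249·609093483000+133500·10408194000001 = 2778987798000400500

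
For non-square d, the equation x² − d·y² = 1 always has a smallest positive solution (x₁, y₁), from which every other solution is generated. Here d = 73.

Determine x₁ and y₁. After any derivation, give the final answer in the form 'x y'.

√73 → a₀=8, period (1,1,5,5,1,1,16); ℓ=7 odd so k=13
step 0: (8, 1)  from 8·(1,0) + (0,1)
step 1: (9, 1)  from 1·(8,1) + (1,0)
step 2: (17, 2)  from 1·(9,1) + (8,1)
step 3: (94, 11)  from 5·(17,2) + (9,1)
step 4: (487, 57)  from 5·(94,11) + (17,2)
step 5: (581, 68)  from 1·(487,57) + (94,11)
step 6: (1068, 125)  from 1·(581,68) + (487,57)
step 7: (17669, 2068)  from 16·(1068,125) + (581,68)
step 8: (18737, 2193)  from 1·(17669,2068) + (1068,125)
step 9: (36406, 4261)  from 1·(18737,2193) + (17669,2068)
step 10: (200767, 23498)  from 5·(36406,4261) + (18737,2193)
step 11: (1040241, 121751)  from 5·(200767,23498) + (36406,4261)
step 12: (1241008, 145249)  from 1·(1040241,121751) + (200767,23498)
step 13: (2281249, 267000)  from 1·(1241008,145249) + (1040241,121751)
(x₁, y₁) = (2281249, 267000);  2281249² − 73·267000² = 1 ✓

2281249 267000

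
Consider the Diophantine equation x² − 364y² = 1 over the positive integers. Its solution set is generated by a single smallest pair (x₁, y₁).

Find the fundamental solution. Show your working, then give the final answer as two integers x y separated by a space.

d=364: √d = [19; 12,1,2,3,1,8,1,3,2,1,12,38] (ℓ=12, even), read p_11/q_11
step 0: (19, 1)  from 19·(1,0) + (0,1)
…
step 2: (248, 13)  from 1·(229,12) + (19,1)
step 3: (725, 38)  from 2·(248,13) + (229,12)
…
step 6: (27607, 1447)  from 8·(3148,165) + (2423,127)
…
step 10: (390371, 20461)  from 1·(270499,14178) + (119872,6283)
step 11: (4954951, 259710)  from 12·(390371,20461) + (270499,14178)
→ (4954951, 259710).  Check: 4954951²=24551539412401, 364·259710²=24551539412400, difference 1.

4954951 259710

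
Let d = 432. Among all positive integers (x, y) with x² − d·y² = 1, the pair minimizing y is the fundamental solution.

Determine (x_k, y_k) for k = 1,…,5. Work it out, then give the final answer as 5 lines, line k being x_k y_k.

1351 65
3650401 175630
9863382151 474552195
26650854921601 1282239855260
72010600134783751 3464611614360325

√432 = [20; 1,3,1,1,1,3,1,40, …], period ℓ=8 (even) → k=7
k=0  a_k=20  p_k/q_k = 20/1
k=1  a_k=1  p_k/q_k = 21/1
…
k=4  a_k=1  p_k/q_k = 187/9
k=5  a_k=1  p_k/q_k = 291/14
k=6  a_k=3  p_k/q_k = 1060/51
k=7  a_k=1  p_k/q_k = 1351/65
(x₁, y₁) = (1351, 65);  1351² − 432·65² = 1 ✓
(x_2, y_2) = (1351·1351 + 432·65·65, 1351·65 + 65·1351) = (3650401, 175630)
(x_3, y_3) = (1351·3650401 + 432·65·175630, 1351·175630 + 65·3650401) = (9863382151, 474552195)
(x_4, y_4) = (1351·9863382151 + 432·65·474552195, 1351·474552195 + 65·9863382151) = (26650854921601, 1282239855260)
(x_5, y_5) = (1351·26650854921601 + 432·65·1282239855260, 1351·1282239855260 + 65·26650854921601) = (72010600134783751, 3464611614360325)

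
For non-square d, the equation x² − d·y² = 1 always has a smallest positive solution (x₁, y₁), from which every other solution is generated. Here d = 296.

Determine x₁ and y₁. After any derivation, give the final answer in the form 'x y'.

3699 215

√296 → a₀=17, period (4,1,7,1,4,34); ℓ=6 even so k=5
a_0=17:  p_0=17·1+0=17,  q_0=17·0+1=1
a_1=4:  p_1=4·17+1=69,  q_1=4·1+0=4
…
a_4=1:  p_4=1·671+86=757,  q_4=1·39+5=44
a_5=4:  p_5=4·757+671=3699,  q_5=4·44+39=215
→ (3699, 215).  Check: 3699²=13682601, 296·215²=13682600, difference 1.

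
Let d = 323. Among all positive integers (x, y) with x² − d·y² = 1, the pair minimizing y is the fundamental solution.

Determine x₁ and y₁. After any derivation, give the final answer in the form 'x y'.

√323 = [17; 1,34, …], period ℓ=2 (even) → k=1
step 0: (17, 1)  from 17·(1,0) + (0,1)
step 1: (18, 1)  from 1·(17,1) + (1,0)
(x₁, y₁) = (18, 1);  18² − 323·1² = 1 ✓

18 1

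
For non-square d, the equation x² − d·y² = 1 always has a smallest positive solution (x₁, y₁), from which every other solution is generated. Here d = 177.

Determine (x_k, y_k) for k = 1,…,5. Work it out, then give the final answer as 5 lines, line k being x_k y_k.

[13; 3,3,2,8,2,3,3,26] for √177; ℓ=8 ⇒ convergent index 7
k=0  a_k=13  p_k/q_k = 13/1
…
k=2  a_k=3  p_k/q_k = 133/10
k=3  a_k=2  p_k/q_k = 306/23
…
k=6  a_k=3  p_k/q_k = 18985/1427
k=7  a_k=3  p_k/q_k = 62423/4692
fundamental: x₁=62423, y₁=4692  (since 3896630929 − 177·22014864 = 1)
(x_2, y_2) = (62423·62423 + 177·4692·4692, 62423·4692 + 4692·62423) = (7793261857, 585777432)
(x_3, y_3) = (62423·7793261857 + 177·4692·585777432, 62423·585777432 + 4692·7793261857) = (972957569736599, 73131969270780)
(x_4, y_4) = (62423·972957569736599 + 177·4692·73131969270780, 62423·73131969270780 + 4692·972957569736599) = (121469860743542176897, 9130233834994022448)
(x_5, y_5) = (62423·121469860743542176897 + 177·4692·9130233834994022448, 62423·9130233834994022448 + 4692·121469860743542176897) = (15165026233415309047146263, 1139873173290531757272228)

62423 4692
7793261857 585777432
972957569736599 73131969270780
121469860743542176897 9130233834994022448
15165026233415309047146263 1139873173290531757272228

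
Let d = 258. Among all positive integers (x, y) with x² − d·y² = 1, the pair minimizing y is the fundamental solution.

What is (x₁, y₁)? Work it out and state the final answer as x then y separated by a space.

257 16

[16; 16,32] for √258; ℓ=2 ⇒ convergent index 1
i=0: a=16 ⇒ p=16, q=1
i=1: a=16 ⇒ p=257, q=16
fundamental: x₁=257, y₁=16  (since 66049 − 258·256 = 1)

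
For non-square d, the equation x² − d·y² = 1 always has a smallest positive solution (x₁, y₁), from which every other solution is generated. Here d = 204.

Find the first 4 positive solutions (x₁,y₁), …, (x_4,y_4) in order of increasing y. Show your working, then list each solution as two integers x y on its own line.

√204 → a₀=14, period (3,1,1,6,1,1,3,28); ℓ=8 even so k=7
k=0  a_k=14  p_k/q_k = 14/1
k=1  a_k=3  p_k/q_k = 43/3
k=2  a_k=1  p_k/q_k = 57/4
k=3  a_k=1  p_k/q_k = 100/7
…
k=5  a_k=1  p_k/q_k = 757/53
k=6  a_k=1  p_k/q_k = 1414/99
k=7  a_k=3  p_k/q_k = 4999/350
fundamental: x₁=4999, y₁=350  (since 24990001 − 204·122500 = 1)
n=2: (4999,350)∘(4999,350) = (4999·4999+204·350·350, 4999·350+350·4999) = (49980001,3499300)
n=3: (49980001,3499300)∘(4999,350) = (4999·49980001+204·350·3499300, 4999·3499300+350·49980001) = (499700044999,34986001050)
n=4: (499700044999,34986001050)∘(4999,350) = (4999·499700044999+204·350·34986001050, 4999·34986001050+350·499700044999) = (4996000999920001,349790034998600)

4999 350
49980001 3499300
499700044999 34986001050
4996000999920001 349790034998600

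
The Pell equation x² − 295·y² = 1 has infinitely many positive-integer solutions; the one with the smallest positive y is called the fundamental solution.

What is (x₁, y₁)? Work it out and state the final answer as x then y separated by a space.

2024999 117900

[17; 5,1,2,3,2,6,2,3,2,1,5,34] for √295; ℓ=12 ⇒ convergent index 11
step 0: (17, 1)  from 17·(1,0) + (0,1)
step 1: (86, 5)  from 5·(17,1) + (1,0)
step 2: (103, 6)  from 1·(86,5) + (17,1)
step 3: (292, 17)  from 2·(103,6) + (86,5)
…
step 5: (2250, 131)  from 2·(979,57) + (292,17)
step 6: (14479, 843)  from 6·(2250,131) + (979,57)
step 7: (31208, 1817)  from 2·(14479,843) + (2250,131)
step 8: (108103, 6294)  from 3·(31208,1817) + (14479,843)
step 9: (247414, 14405)  from 2·(108103,6294) + (31208,1817)
step 10: (355517, 20699)  from 1·(247414,14405) + (108103,6294)
step 11: (2024999, 117900)  from 5·(355517,20699) + (247414,14405)
→ (2024999, 117900).  Check: 2024999²=4100620950001, 295·117900²=4100620950000, difference 1.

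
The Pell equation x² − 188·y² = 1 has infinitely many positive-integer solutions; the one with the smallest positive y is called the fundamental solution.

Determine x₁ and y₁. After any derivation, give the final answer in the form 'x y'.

[13; 1,2,2,6,2,2,1,26] for √188; ℓ=8 ⇒ convergent index 7
k=0  a_k=13  p_k/q_k = 13/1
…
k=2  a_k=2  p_k/q_k = 41/3
…
k=5  a_k=2  p_k/q_k = 1330/97
k=6  a_k=2  p_k/q_k = 3277/239
k=7  a_k=1  p_k/q_k = 4607/336
→ (4607, 336).  Check: 4607²=21224449, 188·336²=21224448, difference 1.

4607 336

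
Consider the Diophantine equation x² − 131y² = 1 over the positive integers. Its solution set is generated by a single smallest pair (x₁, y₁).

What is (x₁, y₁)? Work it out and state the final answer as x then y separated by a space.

√131 → a₀=11, period (2,4,11,4,2,22); ℓ=6 even so k=5
k=0  a_k=11  p_k/q_k = 11/1
k=1  a_k=2  p_k/q_k = 23/2
…
k=3  a_k=11  p_k/q_k = 1156/101
k=4  a_k=4  p_k/q_k = 4727/413
k=5  a_k=2  p_k/q_k = 10610/927
fundamental: x₁=10610, y₁=927  (since 112572100 − 131·859329 = 1)

10610 927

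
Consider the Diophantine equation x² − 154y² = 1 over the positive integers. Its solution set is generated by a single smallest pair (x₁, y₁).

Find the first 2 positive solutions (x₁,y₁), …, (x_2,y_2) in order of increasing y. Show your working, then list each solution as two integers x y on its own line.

21295 1716
906954049 73084440

[12; 2,2,3,1,2,1,3,2,2,24] for √154; ℓ=10 ⇒ convergent index 9
k=0  a_k=12  p_k/q_k = 12/1
…
k=6  a_k=1  p_k/q_k = 1030/83
k=7  a_k=3  p_k/q_k = 3847/310
k=8  a_k=2  p_k/q_k = 8724/703
k=9  a_k=2  p_k/q_k = 21295/1716
→ (21295, 1716).  Check: 21295²=453477025, 154·1716²=453477024, difference 1.
(x_2, y_2) = (21295·21295 + 154·1716·1716, 21295·1716 + 1716·21295) = (906954049, 73084440)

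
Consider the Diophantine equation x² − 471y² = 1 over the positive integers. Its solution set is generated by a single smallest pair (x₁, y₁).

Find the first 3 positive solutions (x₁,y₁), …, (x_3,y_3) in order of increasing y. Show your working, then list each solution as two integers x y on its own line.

√471 = [21; 1,2,2,1,3,…,2,1,42, …], period ℓ=14 (even) → k=13
i=0: a=21 ⇒ p=21, q=1
i=1: a=1 ⇒ p=22, q=1
…
i=4: a=1 ⇒ p=217, q=10
i=5: a=3 ⇒ p=803, q=37
…
i=7: a=14 ⇒ p=48809, q=2249
i=8: a=4 ⇒ p=198665, q=9154
i=9: a=3 ⇒ p=644804, q=29711
…
i=11: a=2 ⇒ p=2331742, q=107441
i=12: a=2 ⇒ p=5506953, q=253747
i=13: a=1 ⇒ p=7838695, q=361188
→ (7838695, 361188).  Check: 7838695²=61445139303025, 471·361188²=61445139303024, difference 1.
(7838695+361188√471)^2 = 122890278606049 + 5662485139320√471
(7838695+361188√471)^3 = 1926598824915678693415 + 88772987898323613612√471

7838695 361188
122890278606049 5662485139320
1926598824915678693415 88772987898323613612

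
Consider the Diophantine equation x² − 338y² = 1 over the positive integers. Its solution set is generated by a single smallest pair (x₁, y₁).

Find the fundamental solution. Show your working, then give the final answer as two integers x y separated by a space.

d=338: √d = [18; 2,1,1,2,36] (ℓ=5, odd), read p_9/q_9
k=0  a_k=18  p_k/q_k = 18/1
…
k=4  a_k=2  p_k/q_k = 239/13
…
k=6  a_k=2  p_k/q_k = 17631/959
…
k=8  a_k=1  p_k/q_k = 43958/2391
k=9  a_k=2  p_k/q_k = 114243/6214
→ (114243, 6214).  Check: 114243²=13051463049, 338·6214²=13051463048, difference 1.

114243 6214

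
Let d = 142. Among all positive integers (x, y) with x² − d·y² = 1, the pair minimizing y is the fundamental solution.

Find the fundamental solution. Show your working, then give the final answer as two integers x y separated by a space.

d=142: √d = [11; 1,10,1,22] (ℓ=4, even), read p_3/q_3
i=0: a=11 ⇒ p=11, q=1
i=1: a=1 ⇒ p=12, q=1
i=2: a=10 ⇒ p=131, q=11
i=3: a=1 ⇒ p=143, q=12
→ (143, 12).  Check: 143²=20449, 142·12²=20448, difference 1.

143 12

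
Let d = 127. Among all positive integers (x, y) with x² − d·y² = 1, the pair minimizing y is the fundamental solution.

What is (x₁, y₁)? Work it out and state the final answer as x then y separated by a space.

d=127: √d = [11; 3,1,2,2,7,11,7,2,2,1,3,22] (ℓ=12, even), read p_11/q_11
i=0: a=11 ⇒ p=11, q=1
i=1: a=3 ⇒ p=34, q=3
i=2: a=1 ⇒ p=45, q=4
i=3: a=2 ⇒ p=124, q=11
i=4: a=2 ⇒ p=293, q=26
i=5: a=7 ⇒ p=2175, q=193
i=6: a=11 ⇒ p=24218, q=2149
i=7: a=7 ⇒ p=171701, q=15236
i=8: a=2 ⇒ p=367620, q=32621
i=9: a=2 ⇒ p=906941, q=80478
i=10: a=1 ⇒ p=1274561, q=113099
i=11: a=3 ⇒ p=4730624, q=419775
fundamental: x₁=4730624, y₁=419775  (since 22378803429376 − 127·176211050625 = 1)

4730624 419775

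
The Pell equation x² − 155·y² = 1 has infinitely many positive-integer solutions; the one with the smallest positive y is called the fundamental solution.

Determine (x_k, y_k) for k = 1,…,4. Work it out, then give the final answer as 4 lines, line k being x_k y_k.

√155 = [12; 2,4,2,24, …], period ℓ=4 (even) → k=3
k=0  a_k=12  p_k/q_k = 12/1
…
k=2  a_k=4  p_k/q_k = 112/9
k=3  a_k=2  p_k/q_k = 249/20
(x₁, y₁) = (249, 20);  249² − 155·20² = 1 ✓
k=2:  x_2 = 249·249+155·20·20 = 124001,  y_2 = 249·20+20·249 = 9960
k=3:  x_3 = 249·124001+155·20·9960 = 61752249,  y_3 = 249·9960+20·124001 = 4960060
k=4:  x_4 = 249·61752249+155·20·4960060 = 30752496001,  y_4 = 249·4960060+20·61752249 = 2470099920

249 20
124001 9960
61752249 4960060
30752496001 2470099920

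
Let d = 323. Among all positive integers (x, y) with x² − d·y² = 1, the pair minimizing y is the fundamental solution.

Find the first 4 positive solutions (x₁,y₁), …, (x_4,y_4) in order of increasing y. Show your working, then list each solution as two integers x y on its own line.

18 1
647 36
23274 1295
837217 46584

[17; 1,34] for √323; ℓ=2 ⇒ convergent index 1
k=0  a_k=17  p_k/q_k = 17/1
k=1  a_k=1  p_k/q_k = 18/1
fundamental: x₁=18, y₁=1  (since 324 − 323·1 = 1)
(18+1√323)^2 = 647 + 36√323
(18+1√323)^3 = 23274 + 1295√323
(18+1√323)^4 = 837217 + 46584√323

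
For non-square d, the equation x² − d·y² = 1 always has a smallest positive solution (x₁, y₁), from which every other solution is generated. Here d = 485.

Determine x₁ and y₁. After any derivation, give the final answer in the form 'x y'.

969 44

[22; 44] for √485; ℓ=1 ⇒ convergent index 1
a_0=22:  p_0=22·1+0=22,  q_0=22·0+1=1
a_1=44:  p_1=44·22+1=969,  q_1=44·1+0=44
(x₁, y₁) = (969, 44);  969² − 485·44² = 1 ✓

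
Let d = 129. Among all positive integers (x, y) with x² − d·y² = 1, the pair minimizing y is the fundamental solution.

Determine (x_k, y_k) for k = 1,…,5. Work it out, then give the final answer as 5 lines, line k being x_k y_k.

16855 1484
568182049 50025640
19153416854935 1686364322916
645661681611676801 56847341275472720
21765255267976208106775 1916323872709821068284

d=129: √d = [11; 2,1,3,1,6,1,3,1,2,22] (ℓ=10, even), read p_9/q_9
a_0=11:  p_0=11·1+0=11,  q_0=11·0+1=1
…
a_3=3:  p_3=3·34+23=125,  q_3=3·3+2=11
…
a_5=6:  p_5=6·159+125=1079,  q_5=6·14+11=95
…
a_7=3:  p_7=3·1238+1079=4793,  q_7=3·109+95=422
a_8=1:  p_8=1·4793+1238=6031,  q_8=1·422+109=531
a_9=2:  p_9=2·6031+4793=16855,  q_9=2·531+422=1484
→ (16855, 1484).  Check: 16855²=284091025, 129·1484²=284091024, difference 1.
(x_2, y_2) = (16855·16855 + 129·1484·1484, 16855·1484 + 1484·16855) = (568182049, 50025640)
(x_3, y_3) = (16855·568182049 + 129·1484·50025640, 16855·50025640 + 1484·568182049) = (19153416854935, 1686364322916)
(x_4, y_4) = (16855·19153416854935 + 129·1484·1686364322916, 16855·1686364322916 + 1484·19153416854935) = (645661681611676801, 56847341275472720)
(x_5, y_5) = (16855·645661681611676801 + 129·1484·56847341275472720, 16855·56847341275472720 + 1484·645661681611676801) = (21765255267976208106775, 1916323872709821068284)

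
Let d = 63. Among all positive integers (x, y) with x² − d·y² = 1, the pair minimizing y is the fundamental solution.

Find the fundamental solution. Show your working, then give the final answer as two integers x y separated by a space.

8 1

√63 = [7; 1,14, …], period ℓ=2 (even) → k=1
i=0: a=7 ⇒ p=7, q=1
i=1: a=1 ⇒ p=8, q=1
fundamental: x₁=8, y₁=1  (since 64 − 63·1 = 1)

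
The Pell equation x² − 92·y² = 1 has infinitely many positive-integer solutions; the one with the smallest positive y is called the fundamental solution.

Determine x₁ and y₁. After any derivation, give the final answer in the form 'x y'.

1151 120

d=92: √d = [9; 1,1,2,4,2,1,1,18] (ℓ=8, even), read p_7/q_7
k=0  a_k=9  p_k/q_k = 9/1
…
k=3  a_k=2  p_k/q_k = 48/5
k=4  a_k=4  p_k/q_k = 211/22
k=5  a_k=2  p_k/q_k = 470/49
k=6  a_k=1  p_k/q_k = 681/71
k=7  a_k=1  p_k/q_k = 1151/120
fundamental: x₁=1151, y₁=120  (since 1324801 − 92·14400 = 1)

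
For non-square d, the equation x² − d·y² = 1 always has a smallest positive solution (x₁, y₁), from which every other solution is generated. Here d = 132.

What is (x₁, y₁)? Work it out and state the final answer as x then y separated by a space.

d=132: √d = [11; 2,22] (ℓ=2, even), read p_1/q_1
step 0: (11, 1)  from 11·(1,0) + (0,1)
step 1: (23, 2)  from 2·(11,1) + (1,0)
→ (23, 2).  Check: 23²=529, 132·2²=528, difference 1.

23 2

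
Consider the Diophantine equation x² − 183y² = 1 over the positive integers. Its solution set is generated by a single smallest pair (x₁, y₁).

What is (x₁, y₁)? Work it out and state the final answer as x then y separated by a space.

487 36

[13; 1,1,8,1,1,26] for √183; ℓ=6 ⇒ convergent index 5
k=0  a_k=13  p_k/q_k = 13/1
k=1  a_k=1  p_k/q_k = 14/1
k=2  a_k=1  p_k/q_k = 27/2
k=3  a_k=8  p_k/q_k = 230/17
k=4  a_k=1  p_k/q_k = 257/19
k=5  a_k=1  p_k/q_k = 487/36
(x₁, y₁) = (487, 36);  487² − 183·36² = 1 ✓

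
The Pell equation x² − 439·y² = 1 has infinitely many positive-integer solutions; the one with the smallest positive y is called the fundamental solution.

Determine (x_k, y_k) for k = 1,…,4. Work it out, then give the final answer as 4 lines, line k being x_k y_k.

440 21
387199 18480
340734680 16262379
299846131201 14310875040

√439 = [20; 1,19,1,40, …], period ℓ=4 (even) → k=3
a_0=20:  p_0=20·1+0=20,  q_0=20·0+1=1
…
a_2=19:  p_2=19·21+20=419,  q_2=19·1+1=20
a_3=1:  p_3=1·419+21=440,  q_3=1·20+1=21
→ (440, 21).  Check: 440²=193600, 439·21²=193599, difference 1.
n=2: (440,21)∘(440,21) = (440·440+439·21·21, 440·21+21·440) = (387199,18480)
n=3: (387199,18480)∘(440,21) = (440·387199+439·21·18480, 440·18480+21·387199) = (340734680,16262379)
n=4: (340734680,16262379)∘(440,21) = (440·340734680+439·21·16262379, 440·16262379+21·340734680) = (299846131201,14310875040)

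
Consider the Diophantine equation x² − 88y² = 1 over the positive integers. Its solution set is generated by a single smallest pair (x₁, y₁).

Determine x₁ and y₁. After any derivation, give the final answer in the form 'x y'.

197 21

√88 = [9; 2,1,1,1,2,18, …], period ℓ=6 (even) → k=5
k=0  a_k=9  p_k/q_k = 9/1
k=1  a_k=2  p_k/q_k = 19/2
k=2  a_k=1  p_k/q_k = 28/3
…
k=4  a_k=1  p_k/q_k = 75/8
k=5  a_k=2  p_k/q_k = 197/21
fundamental: x₁=197, y₁=21  (since 38809 − 88·441 = 1)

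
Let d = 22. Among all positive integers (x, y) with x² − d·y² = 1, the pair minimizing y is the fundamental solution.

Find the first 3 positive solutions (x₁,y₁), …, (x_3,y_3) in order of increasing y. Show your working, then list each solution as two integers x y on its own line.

197 42
77617 16548
30580901 6519870

√22 = [4; 1,2,4,2,1,8, …], period ℓ=6 (even) → k=5
a_0=4:  p_0=4·1+0=4,  q_0=4·0+1=1
a_1=1:  p_1=1·4+1=5,  q_1=1·1+0=1
a_2=2:  p_2=2·5+4=14,  q_2=2·1+1=3
a_3=4:  p_3=4·14+5=61,  q_3=4·3+1=13
a_4=2:  p_4=2·61+14=136,  q_4=2·13+3=29
a_5=1:  p_5=1·136+61=197,  q_5=1·29+13=42
fundamental: x₁=197, y₁=42  (since 38809 − 22·1764 = 1)
(197+42√22)^2 = 77617 + 16548√22
(197+42√22)^3 = 30580901 + 6519870√22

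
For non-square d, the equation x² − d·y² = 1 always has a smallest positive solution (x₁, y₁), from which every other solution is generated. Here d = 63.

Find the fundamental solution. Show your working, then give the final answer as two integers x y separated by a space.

√63 = [7; 1,14, …], period ℓ=2 (even) → k=1
a_0=7:  p_0=7·1+0=7,  q_0=7·0+1=1
a_1=1:  p_1=1·7+1=8,  q_1=1·1+0=1
→ (8, 1).  Check: 8²=64, 63·1²=63, difference 1.

8 1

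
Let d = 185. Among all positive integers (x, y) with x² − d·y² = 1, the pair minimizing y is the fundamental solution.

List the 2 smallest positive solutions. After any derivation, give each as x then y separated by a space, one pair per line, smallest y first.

9249 680
171088001 12578640

[13; 1,1,1,1,26] for √185; ℓ=5 ⇒ convergent index 9
k=0  a_k=13  p_k/q_k = 13/1
…
k=3  a_k=1  p_k/q_k = 41/3
…
k=7  a_k=1  p_k/q_k = 3686/271
k=8  a_k=1  p_k/q_k = 5563/409
k=9  a_k=1  p_k/q_k = 9249/680
(x₁, y₁) = (9249, 680);  9249² − 185·680² = 1 ✓
k=2:  x_2 = 9249·9249+185·680·680 = 171088001,  y_2 = 9249·680+680·9249 = 12578640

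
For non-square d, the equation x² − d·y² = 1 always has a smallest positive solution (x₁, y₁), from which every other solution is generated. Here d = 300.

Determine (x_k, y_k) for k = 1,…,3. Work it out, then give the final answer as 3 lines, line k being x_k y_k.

1351 78
3650401 210756
9863382151 569462634

√300 → a₀=17, period (3,8,3,34); ℓ=4 even so k=3
i=0: a=17 ⇒ p=17, q=1
i=1: a=3 ⇒ p=52, q=3
i=2: a=8 ⇒ p=433, q=25
i=3: a=3 ⇒ p=1351, q=78
→ (1351, 78).  Check: 1351²=1825201, 300·78²=1825200, difference 1.
(1351+78√300)^2 = 3650401 + 210756√300
(1351+78√300)^3 = 9863382151 + 569462634√300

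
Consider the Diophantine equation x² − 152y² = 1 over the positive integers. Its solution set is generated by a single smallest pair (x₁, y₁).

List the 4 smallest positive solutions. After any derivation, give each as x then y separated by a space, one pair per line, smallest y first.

d=152: √d = [12; 3,24] (ℓ=2, even), read p_1/q_1
a_0=12:  p_0=12·1+0=12,  q_0=12·0+1=1
a_1=3:  p_1=3·12+1=37,  q_1=3·1+0=3
→ (37, 3).  Check: 37²=1369, 152·3²=1368, difference 1.
(37+3√152)^2 = 2737 + 222√152
(37+3√152)^3 = 202501 + 16425√152
(37+3√152)^4 = 14982337 + 1215228√152

37 3
2737 222
202501 16425
14982337 1215228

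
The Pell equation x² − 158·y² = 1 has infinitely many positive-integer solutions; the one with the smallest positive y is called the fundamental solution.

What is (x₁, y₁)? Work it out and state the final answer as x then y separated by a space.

√158 = [12; 1,1,3,12,3,1,1,24, …], period ℓ=8 (even) → k=7
a_0=12:  p_0=12·1+0=12,  q_0=12·0+1=1
a_1=1:  p_1=1·12+1=13,  q_1=1·1+0=1
…
a_6=1:  p_6=1·3331+1081=4412,  q_6=1·265+86=351
a_7=1:  p_7=1·4412+3331=7743,  q_7=1·351+265=616
(x₁, y₁) = (7743, 616);  7743² − 158·616² = 1 ✓

7743 616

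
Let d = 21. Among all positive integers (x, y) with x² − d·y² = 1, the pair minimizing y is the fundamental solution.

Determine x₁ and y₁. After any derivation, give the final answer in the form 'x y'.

[4; 1,1,2,1,1,8] for √21; ℓ=6 ⇒ convergent index 5
step 0: (4, 1)  from 4·(1,0) + (0,1)
…
step 3: (23, 5)  from 2·(9,2) + (5,1)
step 4: (32, 7)  from 1·(23,5) + (9,2)
step 5: (55, 12)  from 1·(32,7) + (23,5)
fundamental: x₁=55, y₁=12  (since 3025 − 21·144 = 1)

55 12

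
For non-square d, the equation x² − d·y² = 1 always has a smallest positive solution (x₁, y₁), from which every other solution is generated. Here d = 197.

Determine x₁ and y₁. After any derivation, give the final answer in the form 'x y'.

393 28

d=197: √d = [14; 28] (ℓ=1, odd), read p_1/q_1
step 0: (14, 1)  from 14·(1,0) + (0,1)
step 1: (393, 28)  from 28·(14,1) + (1,0)
→ (393, 28).  Check: 393²=154449, 197·28²=154448, difference 1.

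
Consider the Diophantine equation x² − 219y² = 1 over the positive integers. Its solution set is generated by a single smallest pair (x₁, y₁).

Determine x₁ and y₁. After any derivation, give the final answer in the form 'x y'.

[14; 1,3,1,28] for √219; ℓ=4 ⇒ convergent index 3
k=0  a_k=14  p_k/q_k = 14/1
…
k=2  a_k=3  p_k/q_k = 59/4
k=3  a_k=1  p_k/q_k = 74/5
fundamental: x₁=74, y₁=5  (since 5476 − 219·25 = 1)

74 5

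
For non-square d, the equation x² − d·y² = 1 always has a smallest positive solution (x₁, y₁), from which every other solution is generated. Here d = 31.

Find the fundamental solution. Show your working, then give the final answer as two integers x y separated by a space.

1520 273

d=31: √d = [5; 1,1,3,5,3,1,1,10] (ℓ=8, even), read p_7/q_7
i=0: a=5 ⇒ p=5, q=1
…
i=5: a=3 ⇒ p=657, q=118
i=6: a=1 ⇒ p=863, q=155
i=7: a=1 ⇒ p=1520, q=273
(x₁, y₁) = (1520, 273);  1520² − 31·273² = 1 ✓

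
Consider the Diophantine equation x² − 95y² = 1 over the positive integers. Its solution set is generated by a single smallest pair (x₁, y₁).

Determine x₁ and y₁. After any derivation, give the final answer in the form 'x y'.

39 4

√95 → a₀=9, period (1,2,1,18); ℓ=4 even so k=3
step 0: (9, 1)  from 9·(1,0) + (0,1)
…
step 2: (29, 3)  from 2·(10,1) + (9,1)
step 3: (39, 4)  from 1·(29,3) + (10,1)
→ (39, 4).  Check: 39²=1521, 95·4²=1520, difference 1.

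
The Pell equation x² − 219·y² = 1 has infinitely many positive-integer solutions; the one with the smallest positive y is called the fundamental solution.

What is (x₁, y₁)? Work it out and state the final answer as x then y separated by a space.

74 5

√219 = [14; 1,3,1,28, …], period ℓ=4 (even) → k=3
i=0: a=14 ⇒ p=14, q=1
i=1: a=1 ⇒ p=15, q=1
i=2: a=3 ⇒ p=59, q=4
i=3: a=1 ⇒ p=74, q=5
→ (74, 5).  Check: 74²=5476, 219·5²=5475, difference 1.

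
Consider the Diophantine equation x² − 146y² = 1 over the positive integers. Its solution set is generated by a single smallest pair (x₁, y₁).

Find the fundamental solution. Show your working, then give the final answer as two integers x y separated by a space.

[12; 12,24] for √146; ℓ=2 ⇒ convergent index 1
i=0: a=12 ⇒ p=12, q=1
i=1: a=12 ⇒ p=145, q=12
(x₁, y₁) = (145, 12);  145² − 146·12² = 1 ✓

145 12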